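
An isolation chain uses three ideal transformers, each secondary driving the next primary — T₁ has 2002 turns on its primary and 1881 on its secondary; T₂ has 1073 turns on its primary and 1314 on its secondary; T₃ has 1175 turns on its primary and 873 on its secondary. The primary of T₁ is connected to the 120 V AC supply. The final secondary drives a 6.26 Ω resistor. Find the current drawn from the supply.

After T₁: V = 120.00 × 1881/2002 = 112.75 V.
After T₂: V = 112.75 × 1314/1073 = 138.07 V.
After T₃: V = 138.07 × 873/1175 = 102.58 V.
I_load = 102.58/6.26 = 16.387 A, so P_out = 102.58 × 16.387 = 1681.1 W.
All ideal ⇒ P_in = P_out, so I_supply = 1681.1/120 = 14.0 A.

I_supply ≈ 14.0 A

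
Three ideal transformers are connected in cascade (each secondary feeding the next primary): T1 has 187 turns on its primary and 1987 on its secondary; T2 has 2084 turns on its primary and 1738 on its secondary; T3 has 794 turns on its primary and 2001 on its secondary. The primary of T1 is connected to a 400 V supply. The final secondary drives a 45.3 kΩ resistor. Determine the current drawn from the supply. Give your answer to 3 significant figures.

Secondary of T1: V = 400.00 × 1987/187 = 4250.3 V.
Secondary of T2: V = 4250.3 × 1738/2084 = 3544.6 V.
Secondary of T3: V = 3544.6 × 2001/794 = 8932.9 V.
I_load = 8932.9/45300 = 0.19720 A, so P_out = 8932.9 × 0.19720 = 1761.5 W.
All ideal ⇒ P_in = P_out, so I_supply = 1761.5/400 = 4.40 A.

I_supply ≈ 4.40 A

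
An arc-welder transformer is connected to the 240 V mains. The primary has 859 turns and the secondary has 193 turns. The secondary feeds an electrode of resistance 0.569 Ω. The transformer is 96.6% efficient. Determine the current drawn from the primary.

I_p ≈ 22.0 A

V_s = 240 × 193/859 = 53.923 V.
I_s = V_s/R = 53.923/0.569 = 94.768 A.
P_out = V_s I_s = 53.923 × 94.768 = 5110.2 W.
P_in = P_out/η = 5110.2/0.966 = 5290.1 W.
I_p = P_in/V_p = 5290.1/240 = 22.0 A.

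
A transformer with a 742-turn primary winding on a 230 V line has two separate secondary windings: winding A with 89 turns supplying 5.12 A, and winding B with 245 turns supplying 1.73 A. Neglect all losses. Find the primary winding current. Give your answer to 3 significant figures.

V_A = 230 × 89/742 = 27.588 V; V_B = 230 × 245/742 = 75.943 V.
P_out = V_A I_A + V_B I_B = 27.588×5.12 + 75.943×1.73 = 141.25 + 131.38 = 272.63 W.
Ideal ⇒ P_in = P_out, so I_p = P_out/V_p = 272.63/230 = 1.19 A.

I_p ≈ 1.19 A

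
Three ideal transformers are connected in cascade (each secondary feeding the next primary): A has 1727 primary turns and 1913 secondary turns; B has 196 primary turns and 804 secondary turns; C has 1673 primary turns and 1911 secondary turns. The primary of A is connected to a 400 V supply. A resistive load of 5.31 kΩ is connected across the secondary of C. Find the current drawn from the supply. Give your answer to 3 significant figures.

I_supply ≈ 2.03 A

Secondary of A: V = 400.00 × 1913/1727 = 443.08 V.
Secondary of B: V = 443.08 × 804/196 = 1817.5 V.
Secondary of C: V = 1817.5 × 1911/1673 = 2076.1 V.
I_load = 2076.1/5310 = 0.39098 A, so P_out = 2076.1 × 0.39098 = 811.71 W.
All ideal ⇒ P_in = P_out, so I_supply = 811.71/400 = 2.03 A.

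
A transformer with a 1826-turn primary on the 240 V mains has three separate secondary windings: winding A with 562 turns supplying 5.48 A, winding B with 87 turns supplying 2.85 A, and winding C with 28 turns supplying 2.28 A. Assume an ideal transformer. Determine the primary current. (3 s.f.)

I_p ≈ 1.86 A

V_A = 240 × 562/1826 = 73.866 V; V_B = 240 × 87/1826 = 11.435 V; V_C = 240 × 28/1826 = 3.6802 V.
P_out = V_A I_A + V_B I_B + V_C I_C = 73.866×5.48 + 11.435×2.85 + 3.6802×2.28 = 404.79 + 32.589 + 8.3908 = 445.77 W.
Ideal ⇒ P_in = P_out, so I_p = P_out/V_p = 445.77/240 = 1.86 A.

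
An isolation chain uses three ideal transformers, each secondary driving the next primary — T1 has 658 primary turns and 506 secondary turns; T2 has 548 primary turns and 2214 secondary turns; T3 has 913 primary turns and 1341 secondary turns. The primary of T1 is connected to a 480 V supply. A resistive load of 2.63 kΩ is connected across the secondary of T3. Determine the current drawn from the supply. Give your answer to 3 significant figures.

After T1: V = 480.00 × 506/658 = 369.12 V.
After T2: V = 369.12 × 2214/548 = 1491.3 V.
After T3: V = 1491.3 × 1341/913 = 2190.4 V.
I_load = 2190.4/2630 = 0.83285 A, so P_out = 2190.4 × 0.83285 = 1824.3 W.
All ideal ⇒ P_in = P_out, so I_supply = 1824.3/480 = 3.80 A.

I_supply ≈ 3.80 A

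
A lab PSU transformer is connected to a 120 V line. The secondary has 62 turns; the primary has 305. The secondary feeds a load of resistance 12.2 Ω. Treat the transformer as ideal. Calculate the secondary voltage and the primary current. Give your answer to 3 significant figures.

V_s ≈ 24.4 V, I_p ≈ 0.406 A

V_s = V_p × N_s/N_p = 120 × 62/305 = 24.393 V.
I_s = V_s/R = 24.393/12.2 = 1.9995 A.
I_p = I_s × N_s/N_p = 1.9995 × 62/305 = 0.406 A.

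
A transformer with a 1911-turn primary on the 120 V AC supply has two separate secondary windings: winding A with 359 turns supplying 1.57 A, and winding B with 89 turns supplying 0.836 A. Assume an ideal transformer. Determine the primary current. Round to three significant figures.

I_p ≈ 0.334 A

V_A = 120 × 359/1911 = 22.543 V; V_B = 120 × 89/1911 = 5.5887 V.
P_out = V_A I_A + V_B I_B = 22.543×1.57 + 5.5887×0.836 = 35.393 + 4.6722 = 40.065 W.
Ideal ⇒ P_in = P_out, so I_p = P_out/V_p = 40.065/120 = 0.334 A.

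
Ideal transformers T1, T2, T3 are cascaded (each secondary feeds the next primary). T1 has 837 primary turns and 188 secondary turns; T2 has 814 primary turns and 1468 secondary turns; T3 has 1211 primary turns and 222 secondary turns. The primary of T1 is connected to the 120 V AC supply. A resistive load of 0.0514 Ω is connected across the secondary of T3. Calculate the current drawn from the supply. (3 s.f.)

After T1: V = 120.00 × 188/837 = 26.953 V.
After T2: V = 26.953 × 1468/814 = 48.609 V.
After T3: V = 48.609 × 222/1211 = 8.9110 V.
I_load = 8.9110/0.0514 = 173.36 A, so P_out = 8.9110 × 173.36 = 1544.8 W.
All ideal ⇒ P_in = P_out, so I_supply = 1544.8/120 = 12.9 A.

I_supply ≈ 12.9 A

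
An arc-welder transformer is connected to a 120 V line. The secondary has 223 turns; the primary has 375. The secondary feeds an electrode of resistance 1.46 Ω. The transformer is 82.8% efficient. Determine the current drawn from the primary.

V_s = 120 × 223/375 = 71.360 V.
I_s = V_s/R = 71.360/1.46 = 48.877 A.
P_out = V_s I_s = 71.360 × 48.877 = 3487.8 W.
P_in = P_out/η = 3487.8/0.828 = 4212.4 W.
I_p = P_in/V_p = 4212.4/120 = 35.1 A.

I_p ≈ 35.1 A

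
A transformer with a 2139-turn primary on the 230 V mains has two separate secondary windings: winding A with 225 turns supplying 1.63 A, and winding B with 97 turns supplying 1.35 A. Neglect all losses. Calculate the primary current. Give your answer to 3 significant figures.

I_p ≈ 0.233 A

V_A = 230 × 225/2139 = 24.194 V; V_B = 230 × 97/2139 = 10.430 V.
P_out = V_A I_A + V_B I_B = 24.194×1.63 + 10.430×1.35 = 39.435 + 14.081 = 53.516 W.
Ideal ⇒ P_in = P_out, so I_p = P_out/V_p = 53.516/230 = 0.233 A.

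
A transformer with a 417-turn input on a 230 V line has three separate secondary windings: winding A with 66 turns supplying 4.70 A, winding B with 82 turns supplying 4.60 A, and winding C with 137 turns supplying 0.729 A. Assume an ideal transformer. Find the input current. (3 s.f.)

I_in ≈ 1.89 A

V_A = 230 × 66/417 = 36.403 V; V_B = 230 × 82/417 = 45.228 V; V_C = 230 × 137/417 = 75.564 V.
P_out = V_A I_A + V_B I_B + V_C I_C = 36.403×4.70 + 45.228×4.60 + 75.564×0.729 = 171.09 + 208.05 + 55.086 = 434.23 W.
Ideal ⇒ P_in = P_out, so I_in = P_out/V_in = 434.23/230 = 1.89 A.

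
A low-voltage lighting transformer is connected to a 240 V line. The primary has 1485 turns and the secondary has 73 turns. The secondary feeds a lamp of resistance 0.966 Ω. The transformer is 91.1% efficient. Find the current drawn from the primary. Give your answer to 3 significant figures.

V_s = 240 × 73/1485 = 11.798 V.
I_s = V_s/R = 11.798/0.966 = 12.213 A.
P_out = V_s I_s = 11.798 × 12.213 = 144.09 W.
P_in = P_out/η = 144.09/0.911 = 158.17 W.
I_p = P_in/V_p = 158.17/240 = 0.659 A.

I_p ≈ 0.659 A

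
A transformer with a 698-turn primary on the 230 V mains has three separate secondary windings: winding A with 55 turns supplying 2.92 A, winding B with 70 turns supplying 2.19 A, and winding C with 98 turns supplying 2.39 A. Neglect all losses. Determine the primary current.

I_p ≈ 0.785 A

V_A = 230 × 55/698 = 18.123 V; V_B = 230 × 70/698 = 23.066 V; V_C = 230 × 98/698 = 32.292 V.
P_out = V_A I_A + V_B I_B + V_C I_C = 18.123×2.92 + 23.066×2.19 + 32.292×2.39 = 52.920 + 50.514 + 77.179 = 180.61 W.
Ideal ⇒ P_in = P_out, so I_p = P_out/V_p = 180.61/230 = 0.785 A.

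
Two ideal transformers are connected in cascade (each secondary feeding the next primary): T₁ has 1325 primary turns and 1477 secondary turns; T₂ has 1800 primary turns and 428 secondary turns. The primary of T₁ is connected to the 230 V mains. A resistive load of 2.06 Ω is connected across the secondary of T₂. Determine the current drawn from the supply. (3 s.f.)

I_supply ≈ 7.84 A

After T₁: V = 230.00 × 1477/1325 = 256.38 V.
After T₂: V = 256.38 × 428/1800 = 60.963 V.
I_load = 60.963/2.06 = 29.594 A, so P_out = 60.963 × 29.594 = 1804.1 W.
All ideal ⇒ P_in = P_out, so I_supply = 1804.1/230 = 7.84 A.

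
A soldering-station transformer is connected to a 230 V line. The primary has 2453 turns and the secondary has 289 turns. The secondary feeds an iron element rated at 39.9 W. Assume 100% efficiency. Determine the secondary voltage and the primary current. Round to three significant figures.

V_s = V_p × N_s/N_p = 230 × 289/2453 = 27.097 V.
I_s = P/V_s = 39.9/27.097 = 1.4725 A.
I_p = I_s × N_s/N_p = 1.4725 × 289/2453 = 0.173 A.

V_s ≈ 27.1 V, I_p ≈ 0.173 A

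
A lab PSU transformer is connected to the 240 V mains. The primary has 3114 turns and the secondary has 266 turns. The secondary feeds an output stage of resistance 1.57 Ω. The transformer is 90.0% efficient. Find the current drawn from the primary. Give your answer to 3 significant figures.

V_s = 240 × 266/3114 = 20.501 V.
I_s = V_s/R = 20.501/1.57 = 13.058 A.
P_out = V_s I_s = 20.501 × 13.058 = 267.70 W.
P_in = P_out/η = 267.70/0.900 = 297.44 W.
I_p = P_in/V_p = 297.44/240 = 1.24 A.

I_p ≈ 1.24 A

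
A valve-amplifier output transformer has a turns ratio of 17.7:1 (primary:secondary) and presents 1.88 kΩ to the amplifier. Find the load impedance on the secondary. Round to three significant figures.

Z_s = Z_p/(N_p/N_s)² = 1880/17.7² = 6.00 Ω.

Z_s ≈ 6.00 Ω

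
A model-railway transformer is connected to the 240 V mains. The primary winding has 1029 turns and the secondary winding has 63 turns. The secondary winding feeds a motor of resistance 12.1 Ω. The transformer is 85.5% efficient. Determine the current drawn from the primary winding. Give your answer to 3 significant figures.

I_p ≈ 0.0870 A

V_s = 240 × 63/1029 = 14.694 V.
I_s = V_s/R = 14.694/12.1 = 1.2144 A.
P_out = V_s I_s = 14.694 × 1.2144 = 17.844 W.
P_in = P_out/η = 17.844/0.855 = 20.870 W.
I_p = P_in/V_p = 20.870/240 = 0.0870 A.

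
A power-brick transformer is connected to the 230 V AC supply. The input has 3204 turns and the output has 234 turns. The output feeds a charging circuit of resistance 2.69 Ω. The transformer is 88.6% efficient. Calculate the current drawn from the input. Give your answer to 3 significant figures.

I_in ≈ 0.515 A

V_out = 230 × 234/3204 = 16.798 V.
I_out = V_out/R = 16.798/2.69 = 6.2445 A.
P_out = V_out I_out = 16.798 × 6.2445 = 104.89 W.
P_in = P_out/η = 104.89/0.886 = 118.39 W.
I_in = P_in/V_in = 118.39/230 = 0.515 A.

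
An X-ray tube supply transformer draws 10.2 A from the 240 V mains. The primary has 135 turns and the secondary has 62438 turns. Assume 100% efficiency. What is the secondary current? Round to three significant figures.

I_s/I_p = N_p/N_s, so I_s = 10.2 × 135/62438 = 0.0221 A.

I_s ≈ 0.0221 A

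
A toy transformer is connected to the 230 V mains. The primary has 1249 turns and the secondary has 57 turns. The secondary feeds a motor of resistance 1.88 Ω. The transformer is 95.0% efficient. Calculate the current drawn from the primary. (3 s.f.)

I_p ≈ 0.268 A

V_s = 230 × 57/1249 = 10.496 V.
I_s = V_s/R = 10.496/1.88 = 5.5832 A.
P_out = V_s I_s = 10.496 × 5.5832 = 58.603 W.
P_in = P_out/η = 58.603/0.950 = 61.688 W.
I_p = P_in/V_p = 61.688/230 = 0.268 A.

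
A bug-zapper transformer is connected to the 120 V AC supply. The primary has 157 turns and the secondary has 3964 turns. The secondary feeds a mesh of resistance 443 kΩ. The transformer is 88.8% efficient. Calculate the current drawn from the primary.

V_s = 120 × 3964/157 = 3029.8 V.
I_s = V_s/R = 3029.8/443000 = 0.0068393 A.
P_out = V_s I_s = 3029.8 × 0.0068393 = 20.722 W.
P_in = P_out/η = 20.722/0.888 = 23.335 W.
I_p = P_in/V_p = 23.335/120 = 0.194 A.

I_p ≈ 0.194 A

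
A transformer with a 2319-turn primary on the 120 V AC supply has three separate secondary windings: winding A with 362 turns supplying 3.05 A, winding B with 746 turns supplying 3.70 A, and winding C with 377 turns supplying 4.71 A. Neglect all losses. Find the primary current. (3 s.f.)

V_A = 120 × 362/2319 = 18.732 V; V_B = 120 × 746/2319 = 38.603 V; V_C = 120 × 377/2319 = 19.508 V.
P_out = V_A I_A + V_B I_B + V_C I_C = 18.732×3.05 + 38.603×3.70 + 19.508×4.71 = 57.133 + 142.83 + 91.885 = 291.85 W.
Ideal ⇒ P_in = P_out, so I_p = P_out/V_p = 291.85/120 = 2.43 A.

I_p ≈ 2.43 A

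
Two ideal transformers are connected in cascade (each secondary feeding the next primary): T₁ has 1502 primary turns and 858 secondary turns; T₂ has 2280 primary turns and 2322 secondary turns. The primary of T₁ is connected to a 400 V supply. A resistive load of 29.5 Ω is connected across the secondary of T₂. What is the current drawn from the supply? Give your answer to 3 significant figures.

Secondary of T₁: V = 400.00 × 858/1502 = 228.50 V.
Secondary of T₂: V = 228.50 × 2322/2280 = 232.70 V.
I_load = 232.70/29.5 = 7.8883 A, so P_out = 232.70 × 7.8883 = 1835.6 W.
All ideal ⇒ P_in = P_out, so I_supply = 1835.6/400 = 4.59 A.

I_supply ≈ 4.59 A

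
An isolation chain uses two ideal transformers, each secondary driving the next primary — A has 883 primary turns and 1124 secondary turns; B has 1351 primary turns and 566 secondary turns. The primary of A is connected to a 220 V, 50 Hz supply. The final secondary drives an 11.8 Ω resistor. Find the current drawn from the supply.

Secondary of A: V = 220.00 × 1124/883 = 280.05 V.
Secondary of B: V = 280.05 × 566/1351 = 117.32 V.
I_load = 117.32/11.8 = 9.9428 A, so P_out = 117.32 × 9.9428 = 1166.5 W.
All ideal ⇒ P_in = P_out, so I_supply = 1166.5/220 = 5.30 A.

I_supply ≈ 5.30 A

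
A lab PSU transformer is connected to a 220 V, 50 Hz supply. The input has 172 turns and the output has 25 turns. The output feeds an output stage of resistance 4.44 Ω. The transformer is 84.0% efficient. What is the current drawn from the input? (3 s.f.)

V_out = 220 × 25/172 = 31.977 V.
I_out = V_out/R = 31.977/4.44 = 7.2020 A.
P_out = V_out I_out = 31.977 × 7.2020 = 230.30 W.
P_in = P_out/η = 230.30/0.840 = 274.16 W.
I_in = P_in/V_in = 274.16/220 = 1.25 A.

I_in ≈ 1.25 A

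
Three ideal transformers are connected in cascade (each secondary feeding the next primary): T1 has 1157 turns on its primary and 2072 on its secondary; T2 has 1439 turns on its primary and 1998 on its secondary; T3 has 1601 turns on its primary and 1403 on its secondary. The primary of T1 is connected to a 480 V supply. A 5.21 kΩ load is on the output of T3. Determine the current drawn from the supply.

I_supply ≈ 0.437 A

Secondary of T1: V = 480.00 × 2072/1157 = 859.60 V.
Secondary of T2: V = 859.60 × 1998/1439 = 1193.5 V.
Secondary of T3: V = 1193.5 × 1403/1601 = 1045.9 V.
I_load = 1045.9/5210 = 0.20075 A, so P_out = 1045.9 × 0.20075 = 209.97 W.
All ideal ⇒ P_in = P_out, so I_supply = 209.97/480 = 0.437 A.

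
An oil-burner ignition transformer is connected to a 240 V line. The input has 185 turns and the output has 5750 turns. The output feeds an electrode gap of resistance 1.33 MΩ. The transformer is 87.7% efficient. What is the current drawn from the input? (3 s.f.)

V_out = 240 × 5750/185 = 7459.5 V.
I_out = V_out/R = 7459.5/(1.33×10^6) = 0.0056086 A.
P_out = V_out I_out = 7459.5 × 0.0056086 = 41.837 W.
P_in = P_out/η = 41.837/0.877 = 47.705 W.
I_in = P_in/V_in = 47.705/240 = 0.199 A.

I_in ≈ 0.199 A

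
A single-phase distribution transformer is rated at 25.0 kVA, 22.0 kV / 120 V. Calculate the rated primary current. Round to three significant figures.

I_p ≈ 1.14 A

I_p = S/V_p = 25000/22000 = 1.14 A.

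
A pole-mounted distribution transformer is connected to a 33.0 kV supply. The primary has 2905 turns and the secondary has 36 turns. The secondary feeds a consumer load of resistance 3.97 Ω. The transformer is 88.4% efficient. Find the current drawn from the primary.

V_s = 33000 × 36/2905 = 408.95 V.
I_s = V_s/R = 408.95/3.97 = 103.01 A.
P_out = V_s I_s = 408.95 × 103.01 = 42126 W.
P_in = P_out/η = 42126/0.884 = 47654 W.
I_p = P_in/V_p = 47654/33000 = 1.44 A.

I_p ≈ 1.44 A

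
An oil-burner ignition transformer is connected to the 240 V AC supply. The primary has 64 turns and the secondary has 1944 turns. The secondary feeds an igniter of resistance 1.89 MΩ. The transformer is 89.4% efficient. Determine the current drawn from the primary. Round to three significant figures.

V_s = 240 × 1944/64 = 7290.0 V.
I_s = V_s/R = 7290.0/(1.89×10^6) = 0.0038571 A.
P_out = V_s I_s = 7290.0 × 0.0038571 = 28.119 W.
P_in = P_out/η = 28.119/0.894 = 31.453 W.
I_p = P_in/V_p = 31.453/240 = 0.131 A.

I_p ≈ 0.131 A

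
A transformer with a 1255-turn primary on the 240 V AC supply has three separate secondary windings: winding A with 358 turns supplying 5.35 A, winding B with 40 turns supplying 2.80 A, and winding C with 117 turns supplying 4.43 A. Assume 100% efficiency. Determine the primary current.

I_p ≈ 2.03 A

V_A = 240 × 358/1255 = 68.462 V; V_B = 240 × 40/1255 = 7.6494 V; V_C = 240 × 117/1255 = 22.375 V.
P_out = V_A I_A + V_B I_B + V_C I_C = 68.462×5.35 + 7.6494×2.80 + 22.375×4.43 = 366.27 + 21.418 + 99.119 = 486.81 W.
Ideal ⇒ P_in = P_out, so I_p = P_out/V_p = 486.81/240 = 2.03 A.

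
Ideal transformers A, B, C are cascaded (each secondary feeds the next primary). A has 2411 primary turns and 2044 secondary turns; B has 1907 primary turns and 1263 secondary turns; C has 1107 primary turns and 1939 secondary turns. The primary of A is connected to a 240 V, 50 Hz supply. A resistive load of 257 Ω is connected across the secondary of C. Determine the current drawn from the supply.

I_supply ≈ 0.903 A

Secondary of A: V = 240.00 × 2044/2411 = 203.47 V.
Secondary of B: V = 203.47 × 1263/1907 = 134.76 V.
Secondary of C: V = 134.76 × 1939/1107 = 236.04 V.
I_load = 236.04/257 = 0.91843 A, so P_out = 236.04 × 0.91843 = 216.78 W.
All ideal ⇒ P_in = P_out, so I_supply = 216.78/240 = 0.903 A.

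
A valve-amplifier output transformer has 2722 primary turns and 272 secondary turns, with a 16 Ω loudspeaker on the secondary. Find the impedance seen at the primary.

Z_p ≈ 1600 Ω

Z_p = (N_p/N_s)² × Z_s = (2722/272)² × 16 = 1600 Ω.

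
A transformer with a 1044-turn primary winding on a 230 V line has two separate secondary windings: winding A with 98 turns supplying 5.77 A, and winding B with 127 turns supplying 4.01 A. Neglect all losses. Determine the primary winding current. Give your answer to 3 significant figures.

I_p ≈ 1.03 A

V_A = 230 × 98/1044 = 21.590 V; V_B = 230 × 127/1044 = 27.979 V.
P_out = V_A I_A + V_B I_B = 21.590×5.77 + 27.979×4.01 = 124.57 + 112.20 = 236.77 W.
Ideal ⇒ P_in = P_out, so I_p = P_out/V_p = 236.77/230 = 1.03 A.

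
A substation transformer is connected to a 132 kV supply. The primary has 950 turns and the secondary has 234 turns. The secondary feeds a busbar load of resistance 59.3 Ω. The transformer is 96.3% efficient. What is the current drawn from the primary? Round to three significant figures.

I_p ≈ 140 A

V_s = 132000 × 234/950 = 32514 V.
I_s = V_s/R = 32514/59.3 = 548.29 A.
P_out = V_s I_s = 32514 × 548.29 = 1.7827×10^7 W.
P_in = P_out/η = 1.7827×10^7/0.963 = 1.8512×10^7 W.
I_p = P_in/V_p = 1.8512×10^7/132000 = 140 A.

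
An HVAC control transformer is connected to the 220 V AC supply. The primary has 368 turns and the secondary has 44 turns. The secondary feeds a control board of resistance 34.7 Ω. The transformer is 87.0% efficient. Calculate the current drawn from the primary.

V_s = 220 × 44/368 = 26.304 V.
I_s = V_s/R = 26.304/34.7 = 0.75805 A.
P_out = V_s I_s = 26.304 × 0.75805 = 19.940 W.
P_in = P_out/η = 19.940/0.870 = 22.920 W.
I_p = P_in/V_p = 22.920/220 = 0.104 A.

I_p ≈ 0.104 A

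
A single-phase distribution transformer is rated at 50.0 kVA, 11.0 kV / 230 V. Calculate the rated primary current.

I_p = S/V_p = 50000/11000 = 4.55 A.

I_p ≈ 4.55 A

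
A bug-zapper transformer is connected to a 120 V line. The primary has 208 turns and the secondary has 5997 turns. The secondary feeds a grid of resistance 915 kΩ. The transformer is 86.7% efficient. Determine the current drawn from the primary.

I_p ≈ 0.126 A

V_s = 120 × 5997/208 = 3459.8 V.
I_s = V_s/R = 3459.8/915000 = 0.0037812 A.
P_out = V_s I_s = 3459.8 × 0.0037812 = 13.082 W.
P_in = P_out/η = 13.082/0.867 = 15.089 W.
I_p = P_in/V_p = 15.089/120 = 0.126 A.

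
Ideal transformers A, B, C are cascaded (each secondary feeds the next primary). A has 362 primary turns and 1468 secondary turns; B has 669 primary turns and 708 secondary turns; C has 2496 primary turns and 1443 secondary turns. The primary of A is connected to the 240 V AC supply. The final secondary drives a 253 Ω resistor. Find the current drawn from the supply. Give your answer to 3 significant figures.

I_supply ≈ 5.84 A

After A: V = 240.00 × 1468/362 = 973.26 V.
After B: V = 973.26 × 708/669 = 1030.0 V.
After C: V = 1030.0 × 1443/2496 = 595.47 V.
I_load = 595.47/253 = 2.3536 A, so P_out = 595.47 × 2.3536 = 1401.5 W.
All ideal ⇒ P_in = P_out, so I_supply = 1401.5/240 = 5.84 A.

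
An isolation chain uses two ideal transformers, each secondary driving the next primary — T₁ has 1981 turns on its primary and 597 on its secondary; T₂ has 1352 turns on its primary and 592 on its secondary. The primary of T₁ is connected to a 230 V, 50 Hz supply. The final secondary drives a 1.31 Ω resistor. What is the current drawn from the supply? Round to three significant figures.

Secondary of T₁: V = 230.00 × 597/1981 = 69.313 V.
Secondary of T₂: V = 69.313 × 592/1352 = 30.350 V.
I_load = 30.350/1.31 = 23.168 A, so P_out = 30.350 × 23.168 = 703.16 W.
All ideal ⇒ P_in = P_out, so I_supply = 703.16/230 = 3.06 A.

I_supply ≈ 3.06 A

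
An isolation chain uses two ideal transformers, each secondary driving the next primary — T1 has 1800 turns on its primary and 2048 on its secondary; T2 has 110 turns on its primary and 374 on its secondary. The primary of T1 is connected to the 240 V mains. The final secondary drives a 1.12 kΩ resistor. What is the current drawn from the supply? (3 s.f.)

Secondary of T1: V = 240.00 × 2048/1800 = 273.07 V.
Secondary of T2: V = 273.07 × 374/110 = 928.43 V.
I_load = 928.43/1120 = 0.82895 A, so P_out = 928.43 × 0.82895 = 769.62 W.
All ideal ⇒ P_in = P_out, so I_supply = 769.62/240 = 3.21 A.

I_supply ≈ 3.21 A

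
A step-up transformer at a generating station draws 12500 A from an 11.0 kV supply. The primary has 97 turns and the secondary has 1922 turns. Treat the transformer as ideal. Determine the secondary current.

I_s ≈ 631 A

I_s/I_p = N_p/N_s, so I_s = 12500 × 97/1922 = 631 A.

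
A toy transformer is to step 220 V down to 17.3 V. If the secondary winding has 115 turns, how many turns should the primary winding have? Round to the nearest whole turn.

N_p/N_s = V_p/V_s, so N_p = 115 × 220/17.3 = 1462.4 ≈ 1462 turns.

N_p = 1462 turns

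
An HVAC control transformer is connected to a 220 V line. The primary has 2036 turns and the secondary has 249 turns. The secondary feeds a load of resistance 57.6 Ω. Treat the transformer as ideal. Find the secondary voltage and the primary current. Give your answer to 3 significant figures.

V_s ≈ 26.9 V, I_p ≈ 0.0571 A

V_s = V_p × N_s/N_p = 220 × 249/2036 = 26.906 V.
I_s = V_s/R = 26.906/57.6 = 0.46711 A.
I_p = I_s × N_s/N_p = 0.46711 × 249/2036 = 0.0571 A.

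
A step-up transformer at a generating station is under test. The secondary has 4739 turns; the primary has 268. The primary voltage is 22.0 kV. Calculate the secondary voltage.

V_s/V_p = N_s/N_p, so V_s = 22000 × 4739/268 = 389000 V.

V_s ≈ 389000 V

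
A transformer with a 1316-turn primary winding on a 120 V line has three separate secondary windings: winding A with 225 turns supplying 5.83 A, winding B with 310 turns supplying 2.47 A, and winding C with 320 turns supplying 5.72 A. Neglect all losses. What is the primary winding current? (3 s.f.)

I_p ≈ 2.97 A

V_A = 120 × 225/1316 = 20.517 V; V_B = 120 × 310/1316 = 28.267 V; V_C = 120 × 320/1316 = 29.179 V.
P_out = V_A I_A + V_B I_B + V_C I_C = 20.517×5.83 + 28.267×2.47 + 29.179×5.72 = 119.61 + 69.821 + 166.91 = 356.34 W.
Ideal ⇒ P_in = P_out, so I_p = P_out/V_p = 356.34/120 = 2.97 A.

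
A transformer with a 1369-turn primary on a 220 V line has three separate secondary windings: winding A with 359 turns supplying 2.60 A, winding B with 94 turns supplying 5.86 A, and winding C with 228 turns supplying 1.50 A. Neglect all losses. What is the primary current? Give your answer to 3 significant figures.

I_p ≈ 1.33 A

V_A = 220 × 359/1369 = 57.692 V; V_B = 220 × 94/1369 = 15.106 V; V_C = 220 × 228/1369 = 36.640 V.
P_out = V_A I_A + V_B I_B + V_C I_C = 57.692×2.60 + 15.106×5.86 + 36.640×1.50 = 150.00 + 88.521 + 54.960 = 293.48 W.
Ideal ⇒ P_in = P_out, so I_p = P_out/V_p = 293.48/220 = 1.33 A.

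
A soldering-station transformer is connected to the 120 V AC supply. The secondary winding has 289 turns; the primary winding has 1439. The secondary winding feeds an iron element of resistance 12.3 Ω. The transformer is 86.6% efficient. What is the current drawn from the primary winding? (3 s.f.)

I_p ≈ 0.454 A

V_s = 120 × 289/1439 = 24.100 V.
I_s = V_s/R = 24.100/12.3 = 1.9594 A.
P_out = V_s I_s = 24.100 × 1.9594 = 47.221 W.
P_in = P_out/η = 47.221/0.866 = 54.527 W.
I_p = P_in/V_p = 54.527/120 = 0.454 A.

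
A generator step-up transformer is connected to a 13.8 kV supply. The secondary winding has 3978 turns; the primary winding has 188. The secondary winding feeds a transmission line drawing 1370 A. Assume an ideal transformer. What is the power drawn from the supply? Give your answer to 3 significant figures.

I_p = I_s × N_s/N_p = 1370 × 3978/188 = 28989 A.
P = V_p I_p = 13800 × 28989 = 4.00×10^8 W.

P ≈ 4.00×10^8 W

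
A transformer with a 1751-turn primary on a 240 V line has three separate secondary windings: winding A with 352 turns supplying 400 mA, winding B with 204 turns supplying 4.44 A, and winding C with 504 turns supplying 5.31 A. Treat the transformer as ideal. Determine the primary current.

I_p ≈ 2.13 A

V_A = 240 × 352/1751 = 48.247 V; V_B = 240 × 204/1751 = 27.961 V; V_C = 240 × 504/1751 = 69.081 V.
P_out = V_A I_A + V_B I_B + V_C I_C = 48.247×0.400 + 27.961×4.44 + 69.081×5.31 = 19.299 + 124.15 + 366.82 = 510.26 W.
Ideal ⇒ P_in = P_out, so I_p = P_out/V_p = 510.26/240 = 2.13 A.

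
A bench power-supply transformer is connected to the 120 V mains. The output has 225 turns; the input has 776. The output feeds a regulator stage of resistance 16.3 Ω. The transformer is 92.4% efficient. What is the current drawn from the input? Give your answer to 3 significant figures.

V_out = 120 × 225/776 = 34.794 V.
I_out = V_out/R = 34.794/16.3 = 2.1346 A.
P_out = V_out I_out = 34.794 × 2.1346 = 74.271 W.
P_in = P_out/η = 74.271/0.924 = 80.379 W.
I_in = P_in/V_in = 80.379/120 = 0.670 A.

I_in ≈ 0.670 A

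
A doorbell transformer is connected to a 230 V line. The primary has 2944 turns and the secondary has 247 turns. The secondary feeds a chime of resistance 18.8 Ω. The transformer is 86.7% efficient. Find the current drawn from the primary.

V_s = 230 × 247/2944 = 19.297 V.
I_s = V_s/R = 19.297/18.8 = 1.0264 A.
P_out = V_s I_s = 19.297 × 1.0264 = 19.807 W.
P_in = P_out/η = 19.807/0.867 = 22.845 W.
I_p = P_in/V_p = 22.845/230 = 0.0993 A.

I_p ≈ 0.0993 A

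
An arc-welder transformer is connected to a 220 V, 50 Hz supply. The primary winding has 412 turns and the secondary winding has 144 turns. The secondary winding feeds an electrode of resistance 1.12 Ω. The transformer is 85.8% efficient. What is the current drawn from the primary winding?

V_s = 220 × 144/412 = 76.893 V.
I_s = V_s/R = 76.893/1.12 = 68.655 A.
P_out = V_s I_s = 76.893 × 68.655 = 5279.1 W.
P_in = P_out/η = 5279.1/0.858 = 6152.8 W.
I_p = P_in/V_p = 6152.8/220 = 28.0 A.

I_p ≈ 28.0 A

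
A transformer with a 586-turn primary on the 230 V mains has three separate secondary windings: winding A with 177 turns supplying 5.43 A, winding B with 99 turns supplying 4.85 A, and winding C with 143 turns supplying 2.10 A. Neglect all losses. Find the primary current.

I_p ≈ 2.97 A

V_A = 230 × 177/586 = 69.471 V; V_B = 230 × 99/586 = 38.857 V; V_C = 230 × 143/586 = 56.126 V.
P_out = V_A I_A + V_B I_B + V_C I_C = 69.471×5.43 + 38.857×4.85 + 56.126×2.10 = 377.23 + 188.45 + 117.87 = 683.55 W.
Ideal ⇒ P_in = P_out, so I_p = P_out/V_p = 683.55/230 = 2.97 A.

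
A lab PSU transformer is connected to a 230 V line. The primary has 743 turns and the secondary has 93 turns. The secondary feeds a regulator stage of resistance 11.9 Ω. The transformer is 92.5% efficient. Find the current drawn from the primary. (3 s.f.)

V_s = 230 × 93/743 = 28.789 V.
I_s = V_s/R = 28.789/11.9 = 2.4192 A.
P_out = V_s I_s = 28.789 × 2.4192 = 69.646 W.
P_in = P_out/η = 69.646/0.925 = 75.293 W.
I_p = P_in/V_p = 75.293/230 = 0.327 A.

I_p ≈ 0.327 A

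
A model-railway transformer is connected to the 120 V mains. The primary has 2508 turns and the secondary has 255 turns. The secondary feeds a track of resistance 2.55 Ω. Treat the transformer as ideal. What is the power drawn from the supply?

V_s = V_p × N_s/N_p = 120 × 255/2508 = 12.201 V.
I_s = V_s/R = 12.201/2.55 = 4.7847 A.
I_p = I_s × N_s/N_p = 4.7847 × 255/2508 = 0.48648 A.
P = V_p I_p = 120 × 0.48648 = 58.4 W.

P ≈ 58.4 W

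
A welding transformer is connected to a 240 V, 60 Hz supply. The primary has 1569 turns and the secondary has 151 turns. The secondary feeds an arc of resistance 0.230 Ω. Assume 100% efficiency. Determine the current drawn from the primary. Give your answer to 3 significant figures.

V_s = V_p × N_s/N_p = 240 × 151/1569 = 23.098 V.
I_s = V_s/R = 23.098/0.230 = 100.42 A.
For an ideal transformer I_p N_p = I_s N_s, so I_p = 100.42 × 151/1569 = 9.66 A.

I_p ≈ 9.66 A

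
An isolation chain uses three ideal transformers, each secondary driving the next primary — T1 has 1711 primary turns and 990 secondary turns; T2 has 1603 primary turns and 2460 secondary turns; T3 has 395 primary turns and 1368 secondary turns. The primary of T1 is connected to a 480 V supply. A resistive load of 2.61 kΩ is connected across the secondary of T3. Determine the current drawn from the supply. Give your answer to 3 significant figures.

I_supply ≈ 1.74 A

Secondary of T1: V = 480.00 × 990/1711 = 277.73 V.
Secondary of T2: V = 277.73 × 2460/1603 = 426.21 V.
Secondary of T3: V = 426.21 × 1368/395 = 1476.1 V.
I_load = 1476.1/2610 = 0.56556 A, so P_out = 1476.1 × 0.56556 = 834.82 W.
All ideal ⇒ P_in = P_out, so I_supply = 834.82/480 = 1.74 A.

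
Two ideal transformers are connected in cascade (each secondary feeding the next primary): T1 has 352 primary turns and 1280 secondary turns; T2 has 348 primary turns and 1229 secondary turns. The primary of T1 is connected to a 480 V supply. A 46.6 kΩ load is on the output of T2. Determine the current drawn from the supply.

I_supply ≈ 1.70 A

After T1: V = 480.00 × 1280/352 = 1745.5 V.
After T2: V = 1745.5 × 1229/348 = 6164.3 V.
I_load = 6164.3/46600 = 0.13228 A, so P_out = 6164.3 × 0.13228 = 815.41 W.
All ideal ⇒ P_in = P_out, so I_supply = 815.41/480 = 1.70 A.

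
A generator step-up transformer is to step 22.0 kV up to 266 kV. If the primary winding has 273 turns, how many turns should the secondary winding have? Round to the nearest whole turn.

N_s = 3301 turns

N_s/N_p = V_s/V_p, so N_s = 273 × 266000/22000 = 3300.8 ≈ 3301 turns.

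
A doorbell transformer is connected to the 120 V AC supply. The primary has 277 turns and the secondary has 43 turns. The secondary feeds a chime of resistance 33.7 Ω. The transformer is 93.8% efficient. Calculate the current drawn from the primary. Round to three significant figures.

V_s = 120 × 43/277 = 18.628 V.
I_s = V_s/R = 18.628/33.7 = 0.55276 A.
P_out = V_s I_s = 18.628 × 0.55276 = 10.297 W.
P_in = P_out/η = 10.297/0.938 = 10.978 W.
I_p = P_in/V_p = 10.978/120 = 0.0915 A.

I_p ≈ 0.0915 A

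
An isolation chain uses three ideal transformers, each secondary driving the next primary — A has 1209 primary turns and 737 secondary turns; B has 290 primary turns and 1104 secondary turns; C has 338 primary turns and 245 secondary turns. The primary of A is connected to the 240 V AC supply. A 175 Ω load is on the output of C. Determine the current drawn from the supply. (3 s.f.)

After A: V = 240.00 × 737/1209 = 146.30 V.
After B: V = 146.30 × 1104/290 = 556.96 V.
After C: V = 556.96 × 245/338 = 403.71 V.
I_load = 403.71/175 = 2.3069 A, so P_out = 403.71 × 2.3069 = 931.34 W.
All ideal ⇒ P_in = P_out, so I_supply = 931.34/240 = 3.88 A.

I_supply ≈ 3.88 A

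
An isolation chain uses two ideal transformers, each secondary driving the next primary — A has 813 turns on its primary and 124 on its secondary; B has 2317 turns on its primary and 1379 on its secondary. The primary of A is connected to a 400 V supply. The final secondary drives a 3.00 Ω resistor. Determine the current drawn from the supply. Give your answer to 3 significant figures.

Secondary of A: V = 400.00 × 124/813 = 61.009 V.
Secondary of B: V = 61.009 × 1379/2317 = 36.310 V.
I_load = 36.310/3.00 = 12.103 A, so P_out = 36.310 × 12.103 = 439.48 W.
All ideal ⇒ P_in = P_out, so I_supply = 439.48/400 = 1.10 A.

I_supply ≈ 1.10 A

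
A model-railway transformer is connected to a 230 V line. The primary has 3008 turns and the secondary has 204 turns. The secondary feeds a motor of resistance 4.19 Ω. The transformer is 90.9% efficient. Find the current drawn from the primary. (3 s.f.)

I_p ≈ 0.278 A

V_s = 230 × 204/3008 = 15.598 V.
I_s = V_s/R = 15.598/4.19 = 3.7228 A.
P_out = V_s I_s = 15.598 × 3.7228 = 58.069 W.
P_in = P_out/η = 58.069/0.909 = 63.883 W.
I_p = P_in/V_p = 63.883/230 = 0.278 A.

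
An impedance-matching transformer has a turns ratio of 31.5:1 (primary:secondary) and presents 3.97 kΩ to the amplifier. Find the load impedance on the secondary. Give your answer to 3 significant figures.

Z_s = Z_p/(N_p/N_s)² = 3970/31.5² = 4.00 Ω.

Z_s ≈ 4.00 Ω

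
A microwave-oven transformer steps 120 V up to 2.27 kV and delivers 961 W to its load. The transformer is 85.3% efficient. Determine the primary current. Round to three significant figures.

I_p ≈ 9.39 A

P_in = P_out/η = 961/0.853 = 1126.6 W.
I_p = P_in/V_p = 1126.6/120 = 9.39 A.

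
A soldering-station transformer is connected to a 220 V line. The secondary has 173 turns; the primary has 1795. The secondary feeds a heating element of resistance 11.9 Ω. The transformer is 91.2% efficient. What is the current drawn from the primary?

I_p ≈ 0.188 A

V_s = 220 × 173/1795 = 21.203 V.
I_s = V_s/R = 21.203/11.9 = 1.7818 A.
P_out = V_s I_s = 21.203 × 1.7818 = 37.780 W.
P_in = P_out/η = 37.780/0.912 = 41.425 W.
I_p = P_in/V_p = 41.425/220 = 0.188 A.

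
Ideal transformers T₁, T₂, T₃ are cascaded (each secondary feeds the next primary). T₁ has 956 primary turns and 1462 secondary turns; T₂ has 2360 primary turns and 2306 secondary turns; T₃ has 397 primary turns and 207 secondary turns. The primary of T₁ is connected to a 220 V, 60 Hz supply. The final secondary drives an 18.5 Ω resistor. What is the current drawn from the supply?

After T₁: V = 220.00 × 1462/956 = 336.44 V.
After T₂: V = 336.44 × 2306/2360 = 328.75 V.
After T₃: V = 328.75 × 207/397 = 171.41 V.
I_load = 171.41/18.5 = 9.2655 A, so P_out = 171.41 × 9.2655 = 1588.2 W.
All ideal ⇒ P_in = P_out, so I_supply = 1588.2/220 = 7.22 A.

I_supply ≈ 7.22 A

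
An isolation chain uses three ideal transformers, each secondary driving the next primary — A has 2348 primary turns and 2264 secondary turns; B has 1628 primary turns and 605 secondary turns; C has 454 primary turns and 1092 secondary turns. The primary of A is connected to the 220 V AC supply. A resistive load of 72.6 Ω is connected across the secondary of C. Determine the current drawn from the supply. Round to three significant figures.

Secondary of A: V = 220.00 × 2264/2348 = 212.13 V.
Secondary of B: V = 212.13 × 605/1628 = 78.832 V.
Secondary of C: V = 78.832 × 1092/454 = 189.61 V.
I_load = 189.61/72.6 = 2.6118 A, so P_out = 189.61 × 2.6118 = 495.22 W.
All ideal ⇒ P_in = P_out, so I_supply = 495.22/220 = 2.25 A.

I_supply ≈ 2.25 A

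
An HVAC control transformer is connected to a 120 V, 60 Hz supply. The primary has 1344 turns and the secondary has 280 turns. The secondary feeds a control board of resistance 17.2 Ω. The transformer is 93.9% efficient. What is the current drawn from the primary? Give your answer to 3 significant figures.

I_p ≈ 0.322 A

V_s = 120 × 280/1344 = 25.000 V.
I_s = V_s/R = 25.000/17.2 = 1.4535 A.
P_out = V_s I_s = 25.000 × 1.4535 = 36.337 W.
P_in = P_out/η = 36.337/0.939 = 38.698 W.
I_p = P_in/V_p = 38.698/120 = 0.322 A.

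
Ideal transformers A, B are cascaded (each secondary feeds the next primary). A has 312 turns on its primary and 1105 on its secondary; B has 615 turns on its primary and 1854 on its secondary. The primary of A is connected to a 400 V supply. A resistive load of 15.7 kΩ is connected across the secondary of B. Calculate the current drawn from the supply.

Secondary of A: V = 400.00 × 1105/312 = 1416.7 V.
Secondary of B: V = 1416.7 × 1854/615 = 4270.7 V.
I_load = 4270.7/15700 = 0.27202 A, so P_out = 4270.7 × 0.27202 = 1161.7 W.
All ideal ⇒ P_in = P_out, so I_supply = 1161.7/400 = 2.90 A.

I_supply ≈ 2.90 A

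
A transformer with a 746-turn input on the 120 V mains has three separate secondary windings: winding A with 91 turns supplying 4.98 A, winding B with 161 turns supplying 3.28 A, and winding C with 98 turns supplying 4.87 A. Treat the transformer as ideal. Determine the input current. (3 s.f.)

V_A = 120 × 91/746 = 14.638 V; V_B = 120 × 161/746 = 25.898 V; V_C = 120 × 98/746 = 15.764 V.
P_out = V_A I_A + V_B I_B + V_C I_C = 14.638×4.98 + 25.898×3.28 + 15.764×4.87 = 72.898 + 84.946 + 76.771 = 234.61 W.
Ideal ⇒ P_in = P_out, so I_in = P_out/V_in = 234.61/120 = 1.96 A.

I_in ≈ 1.96 A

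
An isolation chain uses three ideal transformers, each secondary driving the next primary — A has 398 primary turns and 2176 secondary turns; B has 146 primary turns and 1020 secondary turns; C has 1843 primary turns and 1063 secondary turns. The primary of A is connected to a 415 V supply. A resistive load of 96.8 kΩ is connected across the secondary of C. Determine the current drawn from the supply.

I_supply ≈ 2.08 A

After A: V = 415.00 × 2176/398 = 2268.9 V.
After B: V = 2268.9 × 1020/146 = 15852 V.
After C: V = 15852 × 1063/1843 = 9142.8 V.
I_load = 9142.8/96800 = 0.094450 A, so P_out = 9142.8 × 0.094450 = 863.54 W.
All ideal ⇒ P_in = P_out, so I_supply = 863.54/415 = 2.08 A.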